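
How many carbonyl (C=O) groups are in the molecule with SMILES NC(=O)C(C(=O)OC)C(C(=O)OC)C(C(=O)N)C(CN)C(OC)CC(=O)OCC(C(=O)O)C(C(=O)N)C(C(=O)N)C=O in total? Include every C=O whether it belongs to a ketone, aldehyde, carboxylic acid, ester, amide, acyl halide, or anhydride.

9

H2NCO: amide, 1 C=O (running total 1).
CH(COOCH3): ester, 1 C=O (running total 2).
CH(COOCH3): ester, 1 C=O (running total 3).
CH(CONH2): amide, 1 C=O (running total 4).
CH2COOCH2: ester, 1 C=O (running total 5).
CH(COOH): carboxylic acid, 1 C=O (running total 6).
CH(CONH2): amide, 1 C=O (running total 7).
CH(CONH2): amide, 1 C=O (running total 8).
CHO: aldehyde, 1 C=O (running total 9).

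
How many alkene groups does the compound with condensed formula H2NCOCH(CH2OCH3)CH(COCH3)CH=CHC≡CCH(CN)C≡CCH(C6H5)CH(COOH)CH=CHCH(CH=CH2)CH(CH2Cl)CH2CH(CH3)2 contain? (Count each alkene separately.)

3

–C(=O)NH2: carbonyl C bonded to C and to N → amide (the N is not a separate amine).
pendant –CH2OCH3: C–O–C linkage → ether.
pendant –COCH3: carbonyl C bonded to two carbons → ketone.
C=C double bond → alkene.
C≡C triple bond → alkyne.
pendant –C≡N: nitrile.
C≡C triple bond → alkyne.
pendant –C6H5: benzene ring → arene.
pendant –COOH: carbonyl C bonded to C and –OH → carboxylic acid.
C=C double bond → alkene.
pendant –CH=CH2: C=C double bond → alkene.
pendant –CH2X: halogen on sp³ carbon → alkyl halide.
Alkene appears at: CH=CH, CH=CH, CH(CH=CH2) → 3.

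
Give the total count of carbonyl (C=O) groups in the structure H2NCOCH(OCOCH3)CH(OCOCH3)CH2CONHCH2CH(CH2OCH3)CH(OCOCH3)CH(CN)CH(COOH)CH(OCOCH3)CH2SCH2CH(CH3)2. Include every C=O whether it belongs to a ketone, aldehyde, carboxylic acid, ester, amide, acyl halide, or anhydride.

7

H2NCO: amide, 1 C=O (running total 1).
CH(OCOCH3): ester, 1 C=O (running total 2).
CH(OCOCH3): ester, 1 C=O (running total 3).
CH2CONHCH2: amide, 1 C=O (running total 4).
CH(OCOCH3): ester, 1 C=O (running total 5).
CH(COOH): carboxylic acid, 1 C=O (running total 6).
CH(OCOCH3): ester, 1 C=O (running total 7).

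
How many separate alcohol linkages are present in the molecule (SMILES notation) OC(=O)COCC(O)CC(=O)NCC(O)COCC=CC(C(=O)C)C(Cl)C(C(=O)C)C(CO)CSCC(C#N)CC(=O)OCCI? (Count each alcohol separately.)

–COOH: carbonyl C bonded to –OH and C → carboxylic acid (the –OH is not a separate alcohol).
C–O–C with sp³ carbons on both sides and no adjacent C=O → ether.
–OH on an sp³ carbon → alcohol (secondary).
–C(=O)–N– linkage → amide (the N is not an amine).
–OH on an sp³ carbon → alcohol (secondary).
C–O–C with sp³ carbons on both sides and no adjacent C=O → ether.
C=C double bond → alkene.
pendant –COCH3: carbonyl C bonded to two carbons → ketone.
halogen on an sp³ carbon → alkyl halide.
pendant –COCH3: carbonyl C bonded to two carbons → ketone.
pendant –CH2OH on an sp³ backbone C → alcohol.
C–S–C linkage → sulfide (thioether).
pendant –C≡N: nitrile.
–C(=O)–O–C with C on the carbonyl side → ester.
halogen on an sp³ carbon → alkyl halide.
Alcohol appears at: CH(OH), CH(OH), CH(CH2OH) → 3.

3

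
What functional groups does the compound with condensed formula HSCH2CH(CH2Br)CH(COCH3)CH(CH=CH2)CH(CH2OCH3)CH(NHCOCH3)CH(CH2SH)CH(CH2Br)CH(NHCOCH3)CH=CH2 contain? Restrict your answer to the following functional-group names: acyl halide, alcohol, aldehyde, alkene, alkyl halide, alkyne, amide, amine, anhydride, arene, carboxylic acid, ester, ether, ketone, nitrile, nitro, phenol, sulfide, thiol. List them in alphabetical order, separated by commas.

Taking each segment in turn:
  HSCH2: –SH on an sp³ carbon → thiol.
  CH(CH2Br): pendant –CH2X: halogen on sp³ carbon → alkyl halide.
  CH(COCH3): pendant –COCH3: carbonyl C bonded to two carbons → ketone.
  CH(CH=CH2): pendant –CH=CH2: C=C double bond → alkene.
  CH(CH2OCH3): pendant –CH2OCH3: C–O–C linkage → ether.
  CH(NHCOCH3): pendant –NHC(=O)CH3: N bonded to a carbonyl → amide (not amine).
  CH(CH2SH): pendant –CH2SH → thiol.
  CH(CH2Br): pendant –CH2X: halogen on sp³ carbon → alkyl halide.
  CH(NHCOCH3): pendant –NHC(=O)CH3: N bonded to a carbonyl → amide (not amine).
  CH=CH2: C=C double bond → alkene.

alkene, alkyl halide, amide, ether, ketone, thiol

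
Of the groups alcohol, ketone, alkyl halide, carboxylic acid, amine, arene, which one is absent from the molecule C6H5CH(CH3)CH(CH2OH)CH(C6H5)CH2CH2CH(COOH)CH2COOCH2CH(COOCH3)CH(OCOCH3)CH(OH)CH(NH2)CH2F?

ketone

alkyl halide: present (CH2F — halogen on an sp³ carbon → alkyl halide).
alcohol: present (CH(CH2OH) — pendant –CH2OH on an sp³ backbone C → alcohol).
arene: present (C6H5 — C6H5– phenyl ring → arene).
amine: present (CH(NH2) — –NH2 on an sp³ carbon with no adjacent C=O → amine).
carboxylic acid: present (CH(COOH) — pendant –COOH: carbonyl C bonded to C and –OH → carboxylic acid).
ketone: absent. In each of CH2COOCH2, CH(COOCH3) and CH(OCOCH3), the C=O is bonded to an –O–C group, which defines an ester, not a ketone. In CH(COOH), the C=O bears an –OH, making it a carboxylic acid rather than a ketone.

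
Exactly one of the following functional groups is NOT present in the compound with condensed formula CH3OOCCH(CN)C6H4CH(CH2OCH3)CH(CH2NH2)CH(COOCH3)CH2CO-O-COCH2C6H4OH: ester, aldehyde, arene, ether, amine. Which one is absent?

aldehyde

arene: present (C6H4 — para-disubstituted benzene ring → arene).
ether: present (CH(CH2OCH3) — pendant –CH2OCH3: C–O–C linkage → ether).
ester: present (CH3OOC — CH3O–C(=O)–: carbonyl C bonded to C and to –OCH3 → ester (not ketone + ether)).
amine: present (CH(CH2NH2) — pendant –CH2NH2: N on sp³ C, no adjacent C=O → amine).
aldehyde: no segment matches this pattern.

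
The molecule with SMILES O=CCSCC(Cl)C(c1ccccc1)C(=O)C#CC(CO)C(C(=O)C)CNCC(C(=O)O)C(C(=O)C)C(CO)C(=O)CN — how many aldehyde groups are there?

Taking each segment in turn:
  OHC: terminal –CHO: carbonyl C bonded to H and C → aldehyde.
  CH2SCH2: C–S–C linkage → sulfide (thioether).
  CH(Cl): halogen on an sp³ carbon → alkyl halide.
  CH(C6H5): pendant –C6H5: benzene ring → arene.
  CO: –C(=O)– with carbon on both sides → ketone.
  C≡C: C≡C triple bond → alkyne.
  CH(CH2OH): pendant –CH2OH on an sp³ backbone C → alcohol.
  CH(COCH3): pendant –COCH3: carbonyl C bonded to two carbons → ketone.
  CH2NHCH2: C–N–C with sp³ carbons and no adjacent C=O → amine (secondary).
  CH(COOH): pendant –COOH: carbonyl C bonded to C and –OH → carboxylic acid.
  CH(COCH3): pendant –COCH3: carbonyl C bonded to two carbons → ketone.
  CH(CH2OH): pendant –CH2OH on an sp³ backbone C → alcohol.
  CO: –C(=O)– with carbon on both sides → ketone.
  CH2NH2: –NH2 on an sp³ carbon with no adjacent C=O → amine.
Aldehyde appears at: OHC → 1.

1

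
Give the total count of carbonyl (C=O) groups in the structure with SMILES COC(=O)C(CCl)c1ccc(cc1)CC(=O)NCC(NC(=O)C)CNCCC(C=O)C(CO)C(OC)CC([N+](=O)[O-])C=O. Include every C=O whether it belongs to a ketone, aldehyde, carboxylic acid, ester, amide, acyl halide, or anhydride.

5

CH3OOC: ester, 1 C=O (running total 1).
CH2CONHCH2: amide, 1 C=O (running total 2).
CH(NHCOCH3): amide, 1 C=O (running total 3).
CH(CHO): aldehyde, 1 C=O (running total 4).
CHO: aldehyde, 1 C=O (running total 5).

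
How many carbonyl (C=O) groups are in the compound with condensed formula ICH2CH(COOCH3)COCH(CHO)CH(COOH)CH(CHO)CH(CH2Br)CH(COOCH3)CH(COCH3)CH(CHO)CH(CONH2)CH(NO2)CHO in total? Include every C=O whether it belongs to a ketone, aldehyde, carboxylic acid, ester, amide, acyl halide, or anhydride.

10

CH(COOCH3): ester, 1 C=O (running total 1).
CO: ketone, 1 C=O (running total 2).
CH(CHO): aldehyde, 1 C=O (running total 3).
CH(COOH): carboxylic acid, 1 C=O (running total 4).
CH(CHO): aldehyde, 1 C=O (running total 5).
CH(COOCH3): ester, 1 C=O (running total 6).
CH(COCH3): ketone, 1 C=O (running total 7).
CH(CHO): aldehyde, 1 C=O (running total 8).
CH(CONH2): amide, 1 C=O (running total 9).
CHO: aldehyde, 1 C=O (running total 10).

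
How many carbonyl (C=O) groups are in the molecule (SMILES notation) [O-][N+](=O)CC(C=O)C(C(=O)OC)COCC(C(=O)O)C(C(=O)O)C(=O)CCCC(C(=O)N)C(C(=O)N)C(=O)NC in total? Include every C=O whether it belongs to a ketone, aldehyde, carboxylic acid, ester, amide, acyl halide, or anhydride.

8

CH(CHO): aldehyde, 1 C=O (running total 1).
CH(COOCH3): ester, 1 C=O (running total 2).
CH(COOH): carboxylic acid, 1 C=O (running total 3).
CH(COOH): carboxylic acid, 1 C=O (running total 4).
CO: ketone, 1 C=O (running total 5).
CH(CONH2): amide, 1 C=O (running total 6).
CH(CONH2): amide, 1 C=O (running total 7).
CONHCH3: amide, 1 C=O (running total 8).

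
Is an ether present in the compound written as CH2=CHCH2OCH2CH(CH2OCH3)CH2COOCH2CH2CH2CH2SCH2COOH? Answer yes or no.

yes

Working along the chain:
  CH2=CH: C=C double bond → alkene.
  CH2OCH2: C–O–C with sp³ carbons on both sides and no adjacent C=O → ether.
  CH(CH2OCH3): pendant –CH2OCH3: C–O–C linkage → ether.
  CH2COOCH2: –C(=O)–O–C with C on the carbonyl side → ester.
  CH2SCH2: C–S–C linkage → sulfide (thioether).
  COOH: –COOH: carbonyl C bonded to –OH and C → carboxylic acid (the –OH is not a separate alcohol).
The CH2OCH2 segment supplies the ether: C–O–C with sp³ carbons on both sides and no adjacent C=O → ether.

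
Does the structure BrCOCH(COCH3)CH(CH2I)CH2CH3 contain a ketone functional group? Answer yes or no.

yes

Taking each segment in turn:
  BrCO: –C(=O)Br: carbonyl C bonded to C and to a halogen → acyl halide (not alkyl halide).
  CH(COCH3): pendant –COCH3: carbonyl C bonded to two carbons → ketone.
  CH(CH2I): pendant –CH2X: halogen on sp³ carbon → alkyl halide.
The CH(COCH3) segment supplies the ketone: pendant –COCH3: carbonyl C bonded to two carbons → ketone.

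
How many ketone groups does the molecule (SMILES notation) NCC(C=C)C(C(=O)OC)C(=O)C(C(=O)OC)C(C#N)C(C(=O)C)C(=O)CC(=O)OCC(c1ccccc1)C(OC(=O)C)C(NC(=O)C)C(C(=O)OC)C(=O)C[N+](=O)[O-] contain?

4

Taking each segment in turn:
  H2NCH2: –NH2 on an sp³ carbon with no adjacent C=O → amine.
  CH(CH=CH2): pendant –CH=CH2: C=C double bond → alkene.
  CH(COOCH3): pendant –COOCH3: carbonyl C bonded to C and –OCH3 → ester.
  CO: –C(=O)– with carbon on both sides → ketone.
  CH(COOCH3): pendant –COOCH3: carbonyl C bonded to C and –OCH3 → ester.
  CH(CN): pendant –C≡N: nitrile.
  CH(COCH3): pendant –COCH3: carbonyl C bonded to two carbons → ketone.
  CO: –C(=O)– with carbon on both sides → ketone.
  CH2COOCH2: –C(=O)–O–C with C on the carbonyl side → ester.
  CH(C6H5): pendant –C6H5: benzene ring → arene.
  CH(OCOCH3): pendant –OC(=O)CH3: an acyloxy group → ester.
  CH(NHCOCH3): pendant –NHC(=O)CH3: N bonded to a carbonyl → amide (not amine).
  CH(COOCH3): pendant –COOCH3: carbonyl C bonded to C and –OCH3 → ester.
  CO: –C(=O)– with carbon on both sides → ketone.
  CH2NO2: –NO2 on carbon → nitro group.
Ketone appears at: CO, CH(COCH3), CO, CO → 4.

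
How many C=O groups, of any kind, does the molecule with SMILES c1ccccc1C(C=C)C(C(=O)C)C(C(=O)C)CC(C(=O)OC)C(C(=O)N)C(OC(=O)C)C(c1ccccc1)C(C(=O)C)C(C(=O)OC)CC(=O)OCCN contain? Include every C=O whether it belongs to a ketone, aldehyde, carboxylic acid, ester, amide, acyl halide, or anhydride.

CH(COCH3): ketone, 1 C=O (running total 1).
CH(COCH3): ketone, 1 C=O (running total 2).
CH(COOCH3): ester, 1 C=O (running total 3).
CH(CONH2): amide, 1 C=O (running total 4).
CH(OCOCH3): ester, 1 C=O (running total 5).
CH(COCH3): ketone, 1 C=O (running total 6).
CH(COOCH3): ester, 1 C=O (running total 7).
CH2COOCH2: ester, 1 C=O (running total 8).

8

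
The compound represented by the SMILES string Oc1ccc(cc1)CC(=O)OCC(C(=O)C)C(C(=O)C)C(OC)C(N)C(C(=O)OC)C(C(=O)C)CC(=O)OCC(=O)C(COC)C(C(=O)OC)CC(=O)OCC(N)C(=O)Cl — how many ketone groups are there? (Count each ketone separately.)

Working along the chain:
  HOC6H4: –OH attached directly to an aromatic ring → phenol (not alcohol); the ring itself is an arene.
  CH2COOCH2: –C(=O)–O–C with C on the carbonyl side → ester.
  CH(COCH3): pendant –COCH3: carbonyl C bonded to two carbons → ketone.
  CH(COCH3): pendant –COCH3: carbonyl C bonded to two carbons → ketone.
  CH(OCH3): pendant –OCH3: C–O–C with sp³ C, no adjacent C=O → ether.
  CH(NH2): –NH2 on an sp³ carbon with no adjacent C=O → amine.
  CH(COOCH3): pendant –COOCH3: carbonyl C bonded to C and –OCH3 → ester.
  CH(COCH3): pendant –COCH3: carbonyl C bonded to two carbons → ketone.
  CH2COOCH2: –C(=O)–O–C with C on the carbonyl side → ester.
  CO: –C(=O)– with carbon on both sides → ketone.
  CH(CH2OCH3): pendant –CH2OCH3: C–O–C linkage → ether.
  CH(COOCH3): pendant –COOCH3: carbonyl C bonded to C and –OCH3 → ester.
  CH2COOCH2: –C(=O)–O–C with C on the carbonyl side → ester.
  CH(NH2): –NH2 on an sp³ carbon with no adjacent C=O → amine.
  COCl: –C(=O)Cl: carbonyl C bonded to C and to a halogen → acyl halide (not alkyl halide).
Ketone appears at: CH(COCH3), CH(COCH3), CH(COCH3), CO → 4.

4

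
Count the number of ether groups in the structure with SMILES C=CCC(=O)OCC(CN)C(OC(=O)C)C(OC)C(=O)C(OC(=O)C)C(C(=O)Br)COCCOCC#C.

3

Working along the chain:
  CH2=CH: C=C double bond → alkene.
  CH2COOCH2: –C(=O)–O–C with C on the carbonyl side → ester.
  CH(CH2NH2): pendant –CH2NH2: N on sp³ C, no adjacent C=O → amine.
  CH(OCOCH3): pendant –OC(=O)CH3: an acyloxy group → ester.
  CH(OCH3): pendant –OCH3: C–O–C with sp³ C, no adjacent C=O → ether.
  CO: –C(=O)– with carbon on both sides → ketone.
  CH(OCOCH3): pendant –OC(=O)CH3: an acyloxy group → ester.
  CH(COBr): pendant –C(=O)X: carbonyl C bonded to C and halogen → acyl halide.
  CH2OCH2: C–O–C with sp³ carbons on both sides and no adjacent C=O → ether.
  CH2OCH2: C–O–C with sp³ carbons on both sides and no adjacent C=O → ether.
  C≡CH: C≡C triple bond → alkyne.
Ether appears at: CH(OCH3), CH2OCH2, CH2OCH2 → 3.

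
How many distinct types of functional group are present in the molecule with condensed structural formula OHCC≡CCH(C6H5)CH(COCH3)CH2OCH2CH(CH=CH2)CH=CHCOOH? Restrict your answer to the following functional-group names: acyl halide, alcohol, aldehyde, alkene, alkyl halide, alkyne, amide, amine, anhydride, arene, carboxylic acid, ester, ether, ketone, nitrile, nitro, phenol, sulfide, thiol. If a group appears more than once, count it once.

7

Working along the chain:
  OHC: terminal –CHO: carbonyl C bonded to H and C → aldehyde.
  C≡C: C≡C triple bond → alkyne.
  CH(C6H5): pendant –C6H5: benzene ring → arene.
  CH(COCH3): pendant –COCH3: carbonyl C bonded to two carbons → ketone.
  CH2OCH2: C–O–C with sp³ carbons on both sides and no adjacent C=O → ether.
  CH(CH=CH2): pendant –CH=CH2: C=C double bond → alkene.
  CH=CH: C=C double bond → alkene.
  COOH: –COOH: carbonyl C bonded to –OH and C → carboxylic acid (the –OH is not a separate alcohol).
Distinct types present: aldehyde, alkene, alkyne, arene, carboxylic acid, ether, ketone.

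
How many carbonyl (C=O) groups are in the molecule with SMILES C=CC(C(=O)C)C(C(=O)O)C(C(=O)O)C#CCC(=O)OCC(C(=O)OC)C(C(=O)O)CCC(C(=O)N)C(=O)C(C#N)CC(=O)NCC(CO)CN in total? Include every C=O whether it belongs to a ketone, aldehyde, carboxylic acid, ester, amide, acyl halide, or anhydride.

CH(COCH3): ketone, 1 C=O (running total 1).
CH(COOH): carboxylic acid, 1 C=O (running total 2).
CH(COOH): carboxylic acid, 1 C=O (running total 3).
CH2COOCH2: ester, 1 C=O (running total 4).
CH(COOCH3): ester, 1 C=O (running total 5).
CH(COOH): carboxylic acid, 1 C=O (running total 6).
CH(CONH2): amide, 1 C=O (running total 7).
CO: ketone, 1 C=O (running total 8).
CH2CONHCH2: amide, 1 C=O (running total 9).

9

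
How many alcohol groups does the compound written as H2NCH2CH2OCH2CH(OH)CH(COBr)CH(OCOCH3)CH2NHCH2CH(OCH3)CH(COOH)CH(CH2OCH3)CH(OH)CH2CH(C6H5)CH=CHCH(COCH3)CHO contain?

2

Working along the chain:
  H2NCH2: –NH2 on an sp³ carbon with no adjacent C=O → amine.
  CH2OCH2: C–O–C with sp³ carbons on both sides and no adjacent C=O → ether.
  CH(OH): –OH on an sp³ carbon → alcohol (secondary).
  CH(COBr): pendant –C(=O)X: carbonyl C bonded to C and halogen → acyl halide.
  CH(OCOCH3): pendant –OC(=O)CH3: an acyloxy group → ester.
  CH2NHCH2: C–N–C with sp³ carbons and no adjacent C=O → amine (secondary).
  CH(OCH3): pendant –OCH3: C–O–C with sp³ C, no adjacent C=O → ether.
  CH(COOH): pendant –COOH: carbonyl C bonded to C and –OH → carboxylic acid.
  CH(CH2OCH3): pendant –CH2OCH3: C–O–C linkage → ether.
  CH(OH): –OH on an sp³ carbon → alcohol (secondary).
  CH(C6H5): pendant –C6H5: benzene ring → arene.
  CH=CH: C=C double bond → alkene.
  CH(COCH3): pendant –COCH3: carbonyl C bonded to two carbons → ketone.
  CHO: terminal –CHO: carbonyl C bonded to H and C → aldehyde.
Alcohol appears at: CH(OH), CH(OH) → 2.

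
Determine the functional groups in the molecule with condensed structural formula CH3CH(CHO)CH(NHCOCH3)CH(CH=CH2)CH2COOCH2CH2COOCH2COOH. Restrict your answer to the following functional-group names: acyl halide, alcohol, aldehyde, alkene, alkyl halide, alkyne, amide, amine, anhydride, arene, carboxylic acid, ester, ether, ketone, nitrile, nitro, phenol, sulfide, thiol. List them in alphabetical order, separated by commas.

Taking each segment in turn:
  CH(CHO): pendant –CHO: carbonyl C bonded to C and H → aldehyde.
  CH(NHCOCH3): pendant –NHC(=O)CH3: N bonded to a carbonyl → amide (not amine).
  CH(CH=CH2): pendant –CH=CH2: C=C double bond → alkene.
  CH2COOCH2: –C(=O)–O–C with C on the carbonyl side → ester.
  CH2COOCH2: –C(=O)–O–C with C on the carbonyl side → ester.
  COOH: –COOH: carbonyl C bonded to –OH and C → carboxylic acid (the –OH is not a separate alcohol).

aldehyde, alkene, amide, carboxylic acid, ester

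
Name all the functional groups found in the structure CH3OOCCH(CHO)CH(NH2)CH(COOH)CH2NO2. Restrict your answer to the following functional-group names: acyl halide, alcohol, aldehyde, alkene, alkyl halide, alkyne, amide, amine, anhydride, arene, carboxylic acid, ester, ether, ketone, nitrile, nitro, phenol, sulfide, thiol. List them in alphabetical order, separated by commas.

CH3O–C(=O)–: carbonyl C bonded to C and to –OCH3 → ester (not ketone + ether).
pendant –CHO: carbonyl C bonded to C and H → aldehyde.
–NH2 on an sp³ carbon with no adjacent C=O → amine.
pendant –COOH: carbonyl C bonded to C and –OH → carboxylic acid.
–NO2 on carbon → nitro group.

aldehyde, amine, carboxylic acid, ester, nitro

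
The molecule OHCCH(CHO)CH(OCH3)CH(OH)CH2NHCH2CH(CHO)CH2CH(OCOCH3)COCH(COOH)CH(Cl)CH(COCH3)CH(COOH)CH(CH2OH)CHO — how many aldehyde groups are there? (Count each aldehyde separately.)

4

Reading the structure from left to right:
  OHC: terminal –CHO: carbonyl C bonded to H and C → aldehyde.
  CH(CHO): pendant –CHO: carbonyl C bonded to C and H → aldehyde.
  CH(OCH3): pendant –OCH3: C–O–C with sp³ C, no adjacent C=O → ether.
  CH(OH): –OH on an sp³ carbon → alcohol (secondary).
  CH2NHCH2: C–N–C with sp³ carbons and no adjacent C=O → amine (secondary).
  CH(CHO): pendant –CHO: carbonyl C bonded to C and H → aldehyde.
  CH(OCOCH3): pendant –OC(=O)CH3: an acyloxy group → ester.
  CO: –C(=O)– with carbon on both sides → ketone.
  CH(COOH): pendant –COOH: carbonyl C bonded to C and –OH → carboxylic acid.
  CH(Cl): halogen on an sp³ carbon → alkyl halide.
  CH(COCH3): pendant –COCH3: carbonyl C bonded to two carbons → ketone.
  CH(COOH): pendant –COOH: carbonyl C bonded to C and –OH → carboxylic acid.
  CH(CH2OH): pendant –CH2OH on an sp³ backbone C → alcohol.
  CHO: terminal –CHO: carbonyl C bonded to H and C → aldehyde.
Aldehyde appears at: OHC, CH(CHO), CH(CHO), CHO → 4.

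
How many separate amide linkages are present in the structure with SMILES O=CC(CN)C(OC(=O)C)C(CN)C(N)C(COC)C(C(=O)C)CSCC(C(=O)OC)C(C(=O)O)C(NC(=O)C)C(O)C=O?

terminal –CHO: carbonyl C bonded to H and C → aldehyde.
pendant –CH2NH2: N on sp³ C, no adjacent C=O → amine.
pendant –OC(=O)CH3: an acyloxy group → ester.
pendant –CH2NH2: N on sp³ C, no adjacent C=O → amine.
–NH2 on an sp³ carbon with no adjacent C=O → amine.
pendant –CH2OCH3: C–O–C linkage → ether.
pendant –COCH3: carbonyl C bonded to two carbons → ketone.
C–S–C linkage → sulfide (thioether).
pendant –COOCH3: carbonyl C bonded to C and –OCH3 → ester.
pendant –COOH: carbonyl C bonded to C and –OH → carboxylic acid.
pendant –NHC(=O)CH3: N bonded to a carbonyl → amide (not amine).
–OH on an sp³ carbon → alcohol (secondary).
terminal –CHO: carbonyl C bonded to H and C → aldehyde.
Amide appears at: CH(NHCOCH3) → 1.

1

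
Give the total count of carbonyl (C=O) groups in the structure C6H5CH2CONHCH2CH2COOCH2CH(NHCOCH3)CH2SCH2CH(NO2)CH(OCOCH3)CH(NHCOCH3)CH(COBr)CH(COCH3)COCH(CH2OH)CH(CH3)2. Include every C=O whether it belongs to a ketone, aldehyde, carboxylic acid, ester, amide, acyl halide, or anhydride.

CH2CONHCH2: amide, 1 C=O (running total 1).
CH2COOCH2: ester, 1 C=O (running total 2).
CH(NHCOCH3): amide, 1 C=O (running total 3).
CH(OCOCH3): ester, 1 C=O (running total 4).
CH(NHCOCH3): amide, 1 C=O (running total 5).
CH(COBr): acyl halide, 1 C=O (running total 6).
CH(COCH3): ketone, 1 C=O (running total 7).
CO: ketone, 1 C=O (running total 8).

8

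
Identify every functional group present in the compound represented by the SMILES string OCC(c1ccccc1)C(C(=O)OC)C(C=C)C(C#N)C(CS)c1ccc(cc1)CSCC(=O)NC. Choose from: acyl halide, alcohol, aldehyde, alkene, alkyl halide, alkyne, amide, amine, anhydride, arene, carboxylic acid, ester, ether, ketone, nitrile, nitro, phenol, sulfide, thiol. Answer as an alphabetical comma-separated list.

HO– on an sp³ carbon → alcohol.
pendant –C6H5: benzene ring → arene.
pendant –COOCH3: carbonyl C bonded to C and –OCH3 → ester.
pendant –CH=CH2: C=C double bond → alkene.
pendant –C≡N: nitrile.
pendant –CH2SH → thiol.
para-disubstituted benzene ring → arene.
C–S–C linkage → sulfide (thioether).
–C(=O)NHCH3: carbonyl C bonded to C and to N → amide (the N is not an amine).

alcohol, alkene, amide, arene, ester, nitrile, sulfide, thiol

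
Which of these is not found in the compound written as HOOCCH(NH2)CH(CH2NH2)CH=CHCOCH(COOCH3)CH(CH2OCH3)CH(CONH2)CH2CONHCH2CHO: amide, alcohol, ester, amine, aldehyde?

alcohol

amide: present (CH(CONH2) — pendant –CONH2: carbonyl C bonded to C and N → amide).
amine: present (CH(NH2) — –NH2 on an sp³ carbon with no adjacent C=O → amine).
aldehyde: present (CHO — terminal –CHO: carbonyl C bonded to H and C → aldehyde).
ester: present (CH(COOCH3) — pendant –COOCH3: carbonyl C bonded to C and –OCH3 → ester).
alcohol: absent. In HOOC, the –OH sits on a carbonyl carbon, making it part of a carboxylic acid, not an alcohol.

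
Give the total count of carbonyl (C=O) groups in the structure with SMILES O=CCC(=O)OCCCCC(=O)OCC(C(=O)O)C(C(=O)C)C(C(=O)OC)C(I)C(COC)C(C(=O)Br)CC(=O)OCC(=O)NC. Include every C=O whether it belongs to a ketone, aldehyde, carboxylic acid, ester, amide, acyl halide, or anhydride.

9

OHC: aldehyde, 1 C=O (running total 1).
CH2COOCH2: ester, 1 C=O (running total 2).
CH2COOCH2: ester, 1 C=O (running total 3).
CH(COOH): carboxylic acid, 1 C=O (running total 4).
CH(COCH3): ketone, 1 C=O (running total 5).
CH(COOCH3): ester, 1 C=O (running total 6).
CH(COBr): acyl halide, 1 C=O (running total 7).
CH2COOCH2: ester, 1 C=O (running total 8).
CONHCH3: amide, 1 C=O (running total 9).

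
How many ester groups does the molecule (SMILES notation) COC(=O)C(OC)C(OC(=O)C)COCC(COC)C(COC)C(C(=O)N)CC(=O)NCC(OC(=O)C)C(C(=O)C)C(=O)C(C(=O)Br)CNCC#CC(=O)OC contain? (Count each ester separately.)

CH3O–C(=O)–: carbonyl C bonded to C and to –OCH3 → ester (not ketone + ether).
pendant –OCH3: C–O–C with sp³ C, no adjacent C=O → ether.
pendant –OC(=O)CH3: an acyloxy group → ester.
C–O–C with sp³ carbons on both sides and no adjacent C=O → ether.
pendant –CH2OCH3: C–O–C linkage → ether.
pendant –CH2OCH3: C–O–C linkage → ether.
pendant –CONH2: carbonyl C bonded to C and N → amide.
–C(=O)–N– linkage → amide (the N is not an amine).
pendant –OC(=O)CH3: an acyloxy group → ester.
pendant –COCH3: carbonyl C bonded to two carbons → ketone.
–C(=O)– with carbon on both sides → ketone.
pendant –C(=O)X: carbonyl C bonded to C and halogen → acyl halide.
C–N–C with sp³ carbons and no adjacent C=O → amine (secondary).
C≡C triple bond → alkyne.
–C(=O)OCH3: carbonyl C bonded to C and to –OCH3 → ester (not ketone + ether).
Ester appears at: CH3OOC, CH(OCOCH3), CH(OCOCH3), COOCH3 → 4.

4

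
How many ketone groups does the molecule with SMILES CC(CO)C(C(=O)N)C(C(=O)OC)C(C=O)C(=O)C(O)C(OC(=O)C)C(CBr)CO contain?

Reading the structure from left to right:
  CH(CH2OH): pendant –CH2OH on an sp³ backbone C → alcohol.
  CH(CONH2): pendant –CONH2: carbonyl C bonded to C and N → amide.
  CH(COOCH3): pendant –COOCH3: carbonyl C bonded to C and –OCH3 → ester.
  CH(CHO): pendant –CHO: carbonyl C bonded to C and H → aldehyde.
  CO: –C(=O)– with carbon on both sides → ketone.
  CH(OH): –OH on an sp³ carbon → alcohol (secondary).
  CH(OCOCH3): pendant –OC(=O)CH3: an acyloxy group → ester.
  CH(CH2Br): pendant –CH2X: halogen on sp³ carbon → alkyl halide.
  CH2OH: –OH on an sp³ carbon → alcohol.
Ketone appears at: CO → 1.

1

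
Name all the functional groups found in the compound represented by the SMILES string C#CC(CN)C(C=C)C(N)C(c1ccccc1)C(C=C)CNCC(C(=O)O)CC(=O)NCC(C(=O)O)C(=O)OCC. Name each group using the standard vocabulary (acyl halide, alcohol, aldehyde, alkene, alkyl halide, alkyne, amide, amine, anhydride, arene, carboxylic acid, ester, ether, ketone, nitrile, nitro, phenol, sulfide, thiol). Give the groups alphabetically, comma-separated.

alkene, alkyne, amide, amine, arene, carboxylic acid, ester

C≡C triple bond → alkyne.
pendant –CH2NH2: N on sp³ C, no adjacent C=O → amine.
pendant –CH=CH2: C=C double bond → alkene.
–NH2 on an sp³ carbon with no adjacent C=O → amine.
pendant –C6H5: benzene ring → arene.
pendant –CH=CH2: C=C double bond → alkene.
C–N–C with sp³ carbons and no adjacent C=O → amine (secondary).
pendant –COOH: carbonyl C bonded to C and –OH → carboxylic acid.
–C(=O)–N– linkage → amide (the N is not an amine).
pendant –COOH: carbonyl C bonded to C and –OH → carboxylic acid.
–C(=O)OCH2CH3: carbonyl C bonded to C and to –OEt → ester.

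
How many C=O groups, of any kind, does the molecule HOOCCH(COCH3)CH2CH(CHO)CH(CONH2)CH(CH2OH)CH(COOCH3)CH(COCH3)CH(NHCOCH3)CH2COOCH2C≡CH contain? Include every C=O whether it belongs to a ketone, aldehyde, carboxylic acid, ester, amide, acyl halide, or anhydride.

HOOC: carboxylic acid, 1 C=O (running total 1).
CH(COCH3): ketone, 1 C=O (running total 2).
CH(CHO): aldehyde, 1 C=O (running total 3).
CH(CONH2): amide, 1 C=O (running total 4).
CH(COOCH3): ester, 1 C=O (running total 5).
CH(COCH3): ketone, 1 C=O (running total 6).
CH(NHCOCH3): amide, 1 C=O (running total 7).
CH2COOCH2: ester, 1 C=O (running total 8).

8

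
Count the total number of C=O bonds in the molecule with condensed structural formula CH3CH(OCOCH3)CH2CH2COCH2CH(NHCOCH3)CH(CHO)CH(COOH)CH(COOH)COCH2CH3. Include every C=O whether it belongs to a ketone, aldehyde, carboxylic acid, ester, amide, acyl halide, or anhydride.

7

CH(OCOCH3): ester, 1 C=O (running total 1).
CO: ketone, 1 C=O (running total 2).
CH(NHCOCH3): amide, 1 C=O (running total 3).
CH(CHO): aldehyde, 1 C=O (running total 4).
CH(COOH): carboxylic acid, 1 C=O (running total 5).
CH(COOH): carboxylic acid, 1 C=O (running total 6).
CO: ketone, 1 C=O (running total 7).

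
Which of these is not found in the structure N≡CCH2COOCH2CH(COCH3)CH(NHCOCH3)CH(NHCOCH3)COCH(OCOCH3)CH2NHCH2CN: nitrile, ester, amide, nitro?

ester: present (CH2COOCH2 — –C(=O)–O–C with C on the carbonyl side → ester).
nitrile: present (N≡C — N≡C–: carbon triple-bonded to nitrogen → nitrile).
amide: present (CH(NHCOCH3) — pendant –NHC(=O)CH3: N bonded to a carbonyl → amide (not amine)).
nitro: no segment matches this pattern.

nitro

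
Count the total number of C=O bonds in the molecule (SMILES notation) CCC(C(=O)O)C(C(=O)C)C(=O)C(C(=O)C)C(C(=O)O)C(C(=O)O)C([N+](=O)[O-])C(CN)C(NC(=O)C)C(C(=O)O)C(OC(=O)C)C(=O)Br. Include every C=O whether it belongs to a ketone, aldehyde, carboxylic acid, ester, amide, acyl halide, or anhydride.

10

CH(COOH): carboxylic acid, 1 C=O (running total 1).
CH(COCH3): ketone, 1 C=O (running total 2).
CO: ketone, 1 C=O (running total 3).
CH(COCH3): ketone, 1 C=O (running total 4).
CH(COOH): carboxylic acid, 1 C=O (running total 5).
CH(COOH): carboxylic acid, 1 C=O (running total 6).
CH(NHCOCH3): amide, 1 C=O (running total 7).
CH(COOH): carboxylic acid, 1 C=O (running total 8).
CH(OCOCH3): ester, 1 C=O (running total 9).
COBr: acyl halide, 1 C=O (running total 10).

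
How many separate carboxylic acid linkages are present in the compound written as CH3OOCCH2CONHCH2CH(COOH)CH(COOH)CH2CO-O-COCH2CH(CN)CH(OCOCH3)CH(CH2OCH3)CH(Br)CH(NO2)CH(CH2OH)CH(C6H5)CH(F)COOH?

3

CH3O–C(=O)–: carbonyl C bonded to C and to –OCH3 → ester (not ketone + ether).
–C(=O)–N– linkage → amide (the N is not an amine).
pendant –COOH: carbonyl C bonded to C and –OH → carboxylic acid.
pendant –COOH: carbonyl C bonded to C and –OH → carboxylic acid.
two acyl groups sharing one oxygen, –C(=O)–O–C(=O)– → anhydride.
pendant –C≡N: nitrile.
pendant –OC(=O)CH3: an acyloxy group → ester.
pendant –CH2OCH3: C–O–C linkage → ether.
halogen on an sp³ carbon → alkyl halide.
–NO2 on an sp³ carbon → nitro (the N=O is not a carbonyl).
pendant –CH2OH on an sp³ backbone C → alcohol.
pendant –C6H5: benzene ring → arene.
halogen on an sp³ carbon → alkyl halide.
–COOH: carbonyl C bonded to –OH and C → carboxylic acid (the –OH is not a separate alcohol).
Carboxylic acid appears at: CH(COOH), CH(COOH), COOH → 3.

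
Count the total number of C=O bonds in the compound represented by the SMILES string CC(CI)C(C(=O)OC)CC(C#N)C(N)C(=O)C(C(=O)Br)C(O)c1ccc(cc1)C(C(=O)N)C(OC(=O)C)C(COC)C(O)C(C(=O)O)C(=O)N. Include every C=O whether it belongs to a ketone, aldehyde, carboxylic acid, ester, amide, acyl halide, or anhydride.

7

CH(COOCH3): ester, 1 C=O (running total 1).
CO: ketone, 1 C=O (running total 2).
CH(COBr): acyl halide, 1 C=O (running total 3).
CH(CONH2): amide, 1 C=O (running total 4).
CH(OCOCH3): ester, 1 C=O (running total 5).
CH(COOH): carboxylic acid, 1 C=O (running total 6).
CONH2: amide, 1 C=O (running total 7).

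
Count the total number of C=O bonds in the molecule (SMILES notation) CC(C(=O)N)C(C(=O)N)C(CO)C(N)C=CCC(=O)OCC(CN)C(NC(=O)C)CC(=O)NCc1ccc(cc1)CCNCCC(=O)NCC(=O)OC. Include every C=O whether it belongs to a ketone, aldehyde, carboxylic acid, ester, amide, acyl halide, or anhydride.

7

CH(CONH2): amide, 1 C=O (running total 1).
CH(CONH2): amide, 1 C=O (running total 2).
CH2COOCH2: ester, 1 C=O (running total 3).
CH(NHCOCH3): amide, 1 C=O (running total 4).
CH2CONHCH2: amide, 1 C=O (running total 5).
CH2CONHCH2: amide, 1 C=O (running total 6).
COOCH3: ester, 1 C=O (running total 7).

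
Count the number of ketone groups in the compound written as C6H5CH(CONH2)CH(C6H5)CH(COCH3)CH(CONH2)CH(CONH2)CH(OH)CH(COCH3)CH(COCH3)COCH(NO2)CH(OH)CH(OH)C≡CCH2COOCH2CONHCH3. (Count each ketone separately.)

Working along the chain:
  C6H5: C6H5– phenyl ring → arene.
  CH(CONH2): pendant –CONH2: carbonyl C bonded to C and N → amide.
  CH(C6H5): pendant –C6H5: benzene ring → arene.
  CH(COCH3): pendant –COCH3: carbonyl C bonded to two carbons → ketone.
  CH(CONH2): pendant –CONH2: carbonyl C bonded to C and N → amide.
  CH(CONH2): pendant –CONH2: carbonyl C bonded to C and N → amide.
  CH(OH): –OH on an sp³ carbon → alcohol (secondary).
  CH(COCH3): pendant –COCH3: carbonyl C bonded to two carbons → ketone.
  CH(COCH3): pendant –COCH3: carbonyl C bonded to two carbons → ketone.
  CO: –C(=O)– with carbon on both sides → ketone.
  CH(NO2): –NO2 on an sp³ carbon → nitro (the N=O is not a carbonyl).
  CH(OH): –OH on an sp³ carbon → alcohol (secondary).
  CH(OH): –OH on an sp³ carbon → alcohol (secondary).
  C≡C: C≡C triple bond → alkyne.
  CH2COOCH2: –C(=O)–O–C with C on the carbonyl side → ester.
  CONHCH3: –C(=O)NHCH3: carbonyl C bonded to C and to N → amide (the N is not an amine).
Ketone appears at: CH(COCH3), CH(COCH3), CH(COCH3), CO → 4.

4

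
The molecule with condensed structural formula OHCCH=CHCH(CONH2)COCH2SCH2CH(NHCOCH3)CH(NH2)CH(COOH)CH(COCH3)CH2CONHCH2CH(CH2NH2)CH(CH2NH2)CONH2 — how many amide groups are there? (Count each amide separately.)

4

Reading the structure from left to right:
  OHC: terminal –CHO: carbonyl C bonded to H and C → aldehyde.
  CH=CH: C=C double bond → alkene.
  CH(CONH2): pendant –CONH2: carbonyl C bonded to C and N → amide.
  CO: –C(=O)– with carbon on both sides → ketone.
  CH2SCH2: C–S–C linkage → sulfide (thioether).
  CH(NHCOCH3): pendant –NHC(=O)CH3: N bonded to a carbonyl → amide (not amine).
  CH(NH2): –NH2 on an sp³ carbon with no adjacent C=O → amine.
  CH(COOH): pendant –COOH: carbonyl C bonded to C and –OH → carboxylic acid.
  CH(COCH3): pendant –COCH3: carbonyl C bonded to two carbons → ketone.
  CH2CONHCH2: –C(=O)–N– linkage → amide (the N is not an amine).
  CH(CH2NH2): pendant –CH2NH2: N on sp³ C, no adjacent C=O → amine.
  CH(CH2NH2): pendant –CH2NH2: N on sp³ C, no adjacent C=O → amine.
  CONH2: –C(=O)NH2: carbonyl C bonded to C and to N → amide (the N is not a separate amine).
Amide appears at: CH(CONH2), CH(NHCOCH3), CH2CONHCH2, CONH2 → 4.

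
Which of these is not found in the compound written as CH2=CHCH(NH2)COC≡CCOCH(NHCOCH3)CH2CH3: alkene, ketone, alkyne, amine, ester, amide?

alkene: present (CH2=CH — C=C double bond → alkene).
amide: present (CH(NHCOCH3) — pendant –NHC(=O)CH3: N bonded to a carbonyl → amide (not amine)).
ketone: present (CO — –C(=O)– with carbon on both sides → ketone).
amine: present (CH(NH2) — –NH2 on an sp³ carbon with no adjacent C=O → amine).
alkyne: present (C≡C — C≡C triple bond → alkyne).
ester: no segment matches this pattern.

ester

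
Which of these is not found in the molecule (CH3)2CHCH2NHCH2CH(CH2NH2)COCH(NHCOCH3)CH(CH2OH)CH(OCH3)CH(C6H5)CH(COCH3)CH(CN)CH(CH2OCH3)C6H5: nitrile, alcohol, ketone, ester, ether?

ester

alcohol: present (CH(CH2OH) — pendant –CH2OH on an sp³ backbone C → alcohol).
nitrile: present (CH(CN) — pendant –C≡N: nitrile).
ketone: present (CO — –C(=O)– with carbon on both sides → ketone).
ether: present (CH(OCH3) — pendant –OCH3: C–O–C with sp³ C, no adjacent C=O → ether).
ester: no segment matches this pattern.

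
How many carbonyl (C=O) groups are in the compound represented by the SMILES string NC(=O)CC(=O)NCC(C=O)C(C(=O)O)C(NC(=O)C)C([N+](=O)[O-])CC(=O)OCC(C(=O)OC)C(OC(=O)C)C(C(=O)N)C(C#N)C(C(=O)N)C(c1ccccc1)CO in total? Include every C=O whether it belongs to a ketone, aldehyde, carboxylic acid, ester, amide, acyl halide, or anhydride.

10

H2NCO: amide, 1 C=O (running total 1).
CH2CONHCH2: amide, 1 C=O (running total 2).
CH(CHO): aldehyde, 1 C=O (running total 3).
CH(COOH): carboxylic acid, 1 C=O (running total 4).
CH(NHCOCH3): amide, 1 C=O (running total 5).
CH2COOCH2: ester, 1 C=O (running total 6).
CH(COOCH3): ester, 1 C=O (running total 7).
CH(OCOCH3): ester, 1 C=O (running total 8).
CH(CONH2): amide, 1 C=O (running total 9).
CH(CONH2): amide, 1 C=O (running total 10).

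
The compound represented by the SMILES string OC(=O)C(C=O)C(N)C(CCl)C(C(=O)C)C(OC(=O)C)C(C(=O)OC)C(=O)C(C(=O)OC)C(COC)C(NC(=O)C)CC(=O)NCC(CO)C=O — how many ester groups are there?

3

Working along the chain:
  HOOC: –COOH: carbonyl C bonded to –OH and C → carboxylic acid (the –OH is not a separate alcohol).
  CH(CHO): pendant –CHO: carbonyl C bonded to C and H → aldehyde.
  CH(NH2): –NH2 on an sp³ carbon with no adjacent C=O → amine.
  CH(CH2Cl): pendant –CH2X: halogen on sp³ carbon → alkyl halide.
  CH(COCH3): pendant –COCH3: carbonyl C bonded to two carbons → ketone.
  CH(OCOCH3): pendant –OC(=O)CH3: an acyloxy group → ester.
  CH(COOCH3): pendant –COOCH3: carbonyl C bonded to C and –OCH3 → ester.
  CO: –C(=O)– with carbon on both sides → ketone.
  CH(COOCH3): pendant –COOCH3: carbonyl C bonded to C and –OCH3 → ester.
  CH(CH2OCH3): pendant –CH2OCH3: C–O–C linkage → ether.
  CH(NHCOCH3): pendant –NHC(=O)CH3: N bonded to a carbonyl → amide (not amine).
  CH2CONHCH2: –C(=O)–N– linkage → amide (the N is not an amine).
  CH(CH2OH): pendant –CH2OH on an sp³ backbone C → alcohol.
  CHO: terminal –CHO: carbonyl C bonded to H and C → aldehyde.
Ester appears at: CH(OCOCH3), CH(COOCH3), CH(COOCH3) → 3.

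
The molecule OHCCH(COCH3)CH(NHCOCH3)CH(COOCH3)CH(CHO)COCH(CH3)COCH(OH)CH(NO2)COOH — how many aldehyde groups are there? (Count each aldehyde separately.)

2

terminal –CHO: carbonyl C bonded to H and C → aldehyde.
pendant –COCH3: carbonyl C bonded to two carbons → ketone.
pendant –NHC(=O)CH3: N bonded to a carbonyl → amide (not amine).
pendant –COOCH3: carbonyl C bonded to C and –OCH3 → ester.
pendant –CHO: carbonyl C bonded to C and H → aldehyde.
–C(=O)– with carbon on both sides → ketone.
–C(=O)– with carbon on both sides → ketone.
–OH on an sp³ carbon → alcohol (secondary).
–NO2 on an sp³ carbon → nitro (the N=O is not a carbonyl).
–COOH: carbonyl C bonded to –OH and C → carboxylic acid (the –OH is not a separate alcohol).
Aldehyde appears at: OHC, CH(CHO) → 2.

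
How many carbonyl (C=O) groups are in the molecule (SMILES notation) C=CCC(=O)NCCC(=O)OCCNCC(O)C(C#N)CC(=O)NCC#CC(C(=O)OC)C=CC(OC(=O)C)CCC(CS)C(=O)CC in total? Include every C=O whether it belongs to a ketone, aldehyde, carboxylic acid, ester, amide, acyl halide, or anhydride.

6

CH2CONHCH2: amide, 1 C=O (running total 1).
CH2COOCH2: ester, 1 C=O (running total 2).
CH2CONHCH2: amide, 1 C=O (running total 3).
CH(COOCH3): ester, 1 C=O (running total 4).
CH(OCOCH3): ester, 1 C=O (running total 5).
CO: ketone, 1 C=O (running total 6).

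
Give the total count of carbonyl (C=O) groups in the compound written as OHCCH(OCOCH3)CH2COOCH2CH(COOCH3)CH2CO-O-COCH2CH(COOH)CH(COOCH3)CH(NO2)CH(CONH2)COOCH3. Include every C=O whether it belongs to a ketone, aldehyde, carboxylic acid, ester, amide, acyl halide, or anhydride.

OHC: aldehyde, 1 C=O (running total 1).
CH(OCOCH3): ester, 1 C=O (running total 2).
CH2COOCH2: ester, 1 C=O (running total 3).
CH(COOCH3): ester, 1 C=O (running total 4).
CH2CO-O-COCH2: anhydride, 2 C=O (running total 6).
CH(COOH): carboxylic acid, 1 C=O (running total 7).
CH(COOCH3): ester, 1 C=O (running total 8).
CH(CONH2): amide, 1 C=O (running total 9).
COOCH3: ester, 1 C=O (running total 10).

10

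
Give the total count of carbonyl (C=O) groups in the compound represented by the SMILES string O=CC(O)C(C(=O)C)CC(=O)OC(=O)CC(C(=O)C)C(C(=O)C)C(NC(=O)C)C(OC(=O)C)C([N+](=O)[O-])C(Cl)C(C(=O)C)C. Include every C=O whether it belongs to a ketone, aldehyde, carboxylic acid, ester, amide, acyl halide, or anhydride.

9

OHC: aldehyde, 1 C=O (running total 1).
CH(COCH3): ketone, 1 C=O (running total 2).
CH2CO-O-COCH2: anhydride, 2 C=O (running total 4).
CH(COCH3): ketone, 1 C=O (running total 5).
CH(COCH3): ketone, 1 C=O (running total 6).
CH(NHCOCH3): amide, 1 C=O (running total 7).
CH(OCOCH3): ester, 1 C=O (running total 8).
CH(COCH3): ketone, 1 C=O (running total 9).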